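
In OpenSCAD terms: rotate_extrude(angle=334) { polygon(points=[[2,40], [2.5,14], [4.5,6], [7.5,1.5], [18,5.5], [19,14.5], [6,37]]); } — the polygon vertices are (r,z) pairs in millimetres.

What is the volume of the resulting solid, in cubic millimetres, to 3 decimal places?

Volume = 21144.083 mm³

Profile (r,z), 7 vertices: (2,40) (2.5,14) (4.5,6) (7.5,1.5) (18,5.5) (19,14.5) (6,37)
edge 0: (2,40)→(2.5,14)  cross = 2·14 − 2.5·40 = -72.0000; (r_i+r_j)·cross = 4.5·-72.0000 = -324.0000
edge 1: (2.5,14)→(4.5,6)  cross = 2.5·6 − 4.5·14 = -48.0000; (r_i+r_j)·cross = 7·-48.0000 = -336.0000
edge 2: (4.5,6)→(7.5,1.5)  cross = 4.5·1.5 − 7.5·6 = -38.2500; (r_i+r_j)·cross = 12·-38.2500 = -459.0000
edge 3: (7.5,1.5)→(18,5.5)  cross = 7.5·5.5 − 18·1.5 = 14.2500; (r_i+r_j)·cross = 25.5·14.2500 = 363.3750
edge 4: (18,5.5)→(19,14.5)  cross = 18·14.5 − 19·5.5 = 156.5000; (r_i+r_j)·cross = 37·156.5000 = 5790.5000
edge 5: (19,14.5)→(6,37)  cross = 19·37 − 6·14.5 = 616.0000; (r_i+r_j)·cross = 25·616.0000 = 15400.0000
edge 6: (6,37)→(2,40)  cross = 6·40 − 2·37 = 166.0000; (r_i+r_j)·cross = 8·166.0000 = 1328.0000
Σcross = 794.5000 → A = |Σcross|/2 = 397.2500 mm²
Σ(r_i+r_j)·cross = 21762.8750 → first moment M = |Σ|/6 = 3627.1458
R_c = M/A = 3627.1458/397.2500 = 9.1306 mm
θ = 334° = 5.829400 rad
V = θ·R_c·A = 5.829400·9.1306·397.2500 = 21144.083 mm³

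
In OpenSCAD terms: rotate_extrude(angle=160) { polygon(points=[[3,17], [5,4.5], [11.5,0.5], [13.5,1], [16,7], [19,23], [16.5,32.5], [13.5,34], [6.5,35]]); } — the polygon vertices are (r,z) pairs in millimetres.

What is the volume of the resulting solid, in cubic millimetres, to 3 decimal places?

Profile (r,z), 9 vertices: (3,17) (5,4.5) (11.5,0.5) (13.5,1) (16,7) (19,23) (16.5,32.5) (13.5,34) (6.5,35)
edge 0: (3,17)→(5,4.5)  cross = 3·4.5 − 5·17 = -71.5000; (r_i+r_j)·cross = 8·-71.5000 = -572.0000
edge 1: (5,4.5)→(11.5,0.5)  cross = 5·0.5 − 11.5·4.5 = -49.2500; (r_i+r_j)·cross = 16.5·-49.2500 = -812.6250
edge 2: (11.5,0.5)→(13.5,1)  cross = 11.5·1 − 13.5·0.5 = 4.7500; (r_i+r_j)·cross = 25·4.7500 = 118.7500
edge 3: (13.5,1)→(16,7)  cross = 13.5·7 − 16·1 = 78.5000; (r_i+r_j)·cross = 29.5·78.5000 = 2315.7500
edge 4: (16,7)→(19,23)  cross = 16·23 − 19·7 = 235.0000; (r_i+r_j)·cross = 35·235.0000 = 8225.0000
edge 5: (19,23)→(16.5,32.5)  cross = 19·32.5 − 16.5·23 = 238.0000; (r_i+r_j)·cross = 35.5·238.0000 = 8449.0000
edge 6: (16.5,32.5)→(13.5,34)  cross = 16.5·34 − 13.5·32.5 = 122.2500; (r_i+r_j)·cross = 30·122.2500 = 3667.5000
edge 7: (13.5,34)→(6.5,35)  cross = 13.5·35 − 6.5·34 = 251.5000; (r_i+r_j)·cross = 20·251.5000 = 5030.0000
edge 8: (6.5,35)→(3,17)  cross = 6.5·17 − 3·35 = 5.5000; (r_i+r_j)·cross = 9.5·5.5000 = 52.2500
Σcross = 814.7500 → A = |Σcross|/2 = 407.3750 mm²
Σ(r_i+r_j)·cross = 26473.6250 → first moment M = |Σ|/6 = 4412.2708
R_c = M/A = 4412.2708/407.3750 = 10.8310 mm
θ = 160° = 2.792527 rad
V = θ·R_c·A = 2.792527·10.8310·407.3750 = 12321.385 mm³

Volume = 12321.385 mm³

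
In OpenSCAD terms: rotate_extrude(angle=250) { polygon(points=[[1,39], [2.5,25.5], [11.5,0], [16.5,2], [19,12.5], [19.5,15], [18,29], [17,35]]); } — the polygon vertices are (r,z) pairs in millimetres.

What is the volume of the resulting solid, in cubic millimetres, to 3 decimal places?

Profile (r,z), 8 vertices: (1,39) (2.5,25.5) (11.5,0) (16.5,2) (19,12.5) (19.5,15) (18,29) (17,35)
edge 0: (1,39)→(2.5,25.5)  cross = 1·25.5 − 2.5·39 = -72.0000; (r_i+r_j)·cross = 3.5·-72.0000 = -252.0000
edge 1: (2.5,25.5)→(11.5,0)  cross = 2.5·0 − 11.5·25.5 = -293.2500; (r_i+r_j)·cross = 14·-293.2500 = -4105.5000
edge 2: (11.5,0)→(16.5,2)  cross = 11.5·2 − 16.5·0 = 23.0000; (r_i+r_j)·cross = 28·23.0000 = 644.0000
edge 3: (16.5,2)→(19,12.5)  cross = 16.5·12.5 − 19·2 = 168.2500; (r_i+r_j)·cross = 35.5·168.2500 = 5972.8750
edge 4: (19,12.5)→(19.5,15)  cross = 19·15 − 19.5·12.5 = 41.2500; (r_i+r_j)·cross = 38.5·41.2500 = 1588.1250
edge 5: (19.5,15)→(18,29)  cross = 19.5·29 − 18·15 = 295.5000; (r_i+r_j)·cross = 37.5·295.5000 = 11081.2500
edge 6: (18,29)→(17,35)  cross = 18·35 − 17·29 = 137.0000; (r_i+r_j)·cross = 35·137.0000 = 4795.0000
edge 7: (17,35)→(1,39)  cross = 17·39 − 1·35 = 628.0000; (r_i+r_j)·cross = 18·628.0000 = 11304.0000
Σcross = 927.7500 → A = |Σcross|/2 = 463.8750 mm²
Σ(r_i+r_j)·cross = 31027.7500 → first moment M = |Σ|/6 = 5171.2917
R_c = M/A = 5171.2917/463.8750 = 11.1480 mm
θ = 250° = 4.363323 rad
V = θ·R_c·A = 4.363323·11.1480·463.8750 = 22564.017 mm³

Volume = 22564.017 mm³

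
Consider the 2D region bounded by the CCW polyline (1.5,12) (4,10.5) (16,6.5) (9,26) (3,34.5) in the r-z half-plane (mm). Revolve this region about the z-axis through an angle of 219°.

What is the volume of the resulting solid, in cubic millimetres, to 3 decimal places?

Volume = 5503.593 mm³

Profile (r,z), 5 vertices: (1.5,12) (4,10.5) (16,6.5) (9,26) (3,34.5)
edge 0: (1.5,12)→(4,10.5)  cross = 1.5·10.5 − 4·12 = -32.2500; (r_i+r_j)·cross = 5.5·-32.2500 = -177.3750
edge 1: (4,10.5)→(16,6.5)  cross = 4·6.5 − 16·10.5 = -142.0000; (r_i+r_j)·cross = 20·-142.0000 = -2840.0000
edge 2: (16,6.5)→(9,26)  cross = 16·26 − 9·6.5 = 357.5000; (r_i+r_j)·cross = 25·357.5000 = 8937.5000
edge 3: (9,26)→(3,34.5)  cross = 9·34.5 − 3·26 = 232.5000; (r_i+r_j)·cross = 12·232.5000 = 2790.0000
edge 4: (3,34.5)→(1.5,12)  cross = 3·12 − 1.5·34.5 = -15.7500; (r_i+r_j)·cross = 4.5·-15.7500 = -70.8750
Σcross = 400.0000 → A = |Σcross|/2 = 200.0000 mm²
Σ(r_i+r_j)·cross = 8639.2500 → first moment M = |Σ|/6 = 1439.8750
R_c = M/A = 1439.8750/200.0000 = 7.1994 mm
θ = 219° = 3.822271 rad
V = θ·R_c·A = 3.822271·7.1994·200.0000 = 5503.593 mm³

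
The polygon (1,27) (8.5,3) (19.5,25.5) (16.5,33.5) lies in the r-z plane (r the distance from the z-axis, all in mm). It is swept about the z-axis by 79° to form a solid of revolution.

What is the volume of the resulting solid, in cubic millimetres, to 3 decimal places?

Profile (r,z), 4 vertices: (1,27) (8.5,3) (19.5,25.5) (16.5,33.5)
edge 0: (1,27)→(8.5,3)  cross = 1·3 − 8.5·27 = -226.5000; (r_i+r_j)·cross = 9.5·-226.5000 = -2151.7500
edge 1: (8.5,3)→(19.5,25.5)  cross = 8.5·25.5 − 19.5·3 = 158.2500; (r_i+r_j)·cross = 28·158.2500 = 4431.0000
edge 2: (19.5,25.5)→(16.5,33.5)  cross = 19.5·33.5 − 16.5·25.5 = 232.5000; (r_i+r_j)·cross = 36·232.5000 = 8370.0000
edge 3: (16.5,33.5)→(1,27)  cross = 16.5·27 − 1·33.5 = 412.0000; (r_i+r_j)·cross = 17.5·412.0000 = 7210.0000
Σcross = 576.2500 → A = |Σcross|/2 = 288.1250 mm²
Σ(r_i+r_j)·cross = 17859.2500 → first moment M = |Σ|/6 = 2976.5417
R_c = M/A = 2976.5417/288.1250 = 10.3307 mm
θ = 79° = 1.378810 rad
V = θ·R_c·A = 1.378810·10.3307·288.1250 = 4104.086 mm³

Volume = 4104.086 mm³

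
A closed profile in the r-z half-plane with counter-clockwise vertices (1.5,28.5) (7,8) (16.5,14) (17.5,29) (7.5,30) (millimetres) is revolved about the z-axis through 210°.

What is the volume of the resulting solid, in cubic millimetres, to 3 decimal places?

Profile (r,z), 5 vertices: (1.5,28.5) (7,8) (16.5,14) (17.5,29) (7.5,30)
edge 0: (1.5,28.5)→(7,8)  cross = 1.5·8 − 7·28.5 = -187.5000; (r_i+r_j)·cross = 8.5·-187.5000 = -1593.7500
edge 1: (7,8)→(16.5,14)  cross = 7·14 − 16.5·8 = -34.0000; (r_i+r_j)·cross = 23.5·-34.0000 = -799.0000
edge 2: (16.5,14)→(17.5,29)  cross = 16.5·29 − 17.5·14 = 233.5000; (r_i+r_j)·cross = 34·233.5000 = 7939.0000
edge 3: (17.5,29)→(7.5,30)  cross = 17.5·30 − 7.5·29 = 307.5000; (r_i+r_j)·cross = 25·307.5000 = 7687.5000
edge 4: (7.5,30)→(1.5,28.5)  cross = 7.5·28.5 − 1.5·30 = 168.7500; (r_i+r_j)·cross = 9·168.7500 = 1518.7500
Σcross = 488.2500 → A = |Σcross|/2 = 244.1250 mm²
Σ(r_i+r_j)·cross = 14752.5000 → first moment M = |Σ|/6 = 2458.7500
R_c = M/A = 2458.7500/244.1250 = 10.0717 mm
θ = 210° = 3.665191 rad
V = θ·R_c·A = 3.665191·10.0717·244.1250 = 9011.789 mm³

Volume = 9011.789 mm³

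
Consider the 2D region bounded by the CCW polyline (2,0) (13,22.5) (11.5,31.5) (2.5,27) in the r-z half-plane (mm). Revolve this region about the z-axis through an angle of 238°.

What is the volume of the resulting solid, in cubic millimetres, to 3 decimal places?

Profile (r,z), 4 vertices: (2,0) (13,22.5) (11.5,31.5) (2.5,27)
edge 0: (2,0)→(13,22.5)  cross = 2·22.5 − 13·0 = 45.0000; (r_i+r_j)·cross = 15·45.0000 = 675.0000
edge 1: (13,22.5)→(11.5,31.5)  cross = 13·31.5 − 11.5·22.5 = 150.7500; (r_i+r_j)·cross = 24.5·150.7500 = 3693.3750
edge 2: (11.5,31.5)→(2.5,27)  cross = 11.5·27 − 2.5·31.5 = 231.7500; (r_i+r_j)·cross = 14·231.7500 = 3244.5000
edge 3: (2.5,27)→(2,0)  cross = 2.5·0 − 2·27 = -54.0000; (r_i+r_j)·cross = 4.5·-54.0000 = -243.0000
Σcross = 373.5000 → A = |Σcross|/2 = 186.7500 mm²
Σ(r_i+r_j)·cross = 7369.8750 → first moment M = |Σ|/6 = 1228.3125
R_c = M/A = 1228.3125/186.7500 = 6.5773 mm
θ = 238° = 4.153884 rad
V = θ·R_c·A = 4.153884·6.5773·186.7500 = 5102.267 mm³

Volume = 5102.267 mm³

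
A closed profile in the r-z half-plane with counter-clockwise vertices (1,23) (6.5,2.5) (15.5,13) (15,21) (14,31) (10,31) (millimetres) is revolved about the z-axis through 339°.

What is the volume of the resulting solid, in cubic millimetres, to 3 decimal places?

Profile (r,z), 6 vertices: (1,23) (6.5,2.5) (15.5,13) (15,21) (14,31) (10,31)
edge 0: (1,23)→(6.5,2.5)  cross = 1·2.5 − 6.5·23 = -147.0000; (r_i+r_j)·cross = 7.5·-147.0000 = -1102.5000
edge 1: (6.5,2.5)→(15.5,13)  cross = 6.5·13 − 15.5·2.5 = 45.7500; (r_i+r_j)·cross = 22·45.7500 = 1006.5000
edge 2: (15.5,13)→(15,21)  cross = 15.5·21 − 15·13 = 130.5000; (r_i+r_j)·cross = 30.5·130.5000 = 3980.2500
edge 3: (15,21)→(14,31)  cross = 15·31 − 14·21 = 171.0000; (r_i+r_j)·cross = 29·171.0000 = 4959.0000
edge 4: (14,31)→(10,31)  cross = 14·31 − 10·31 = 124.0000; (r_i+r_j)·cross = 24·124.0000 = 2976.0000
edge 5: (10,31)→(1,23)  cross = 10·23 − 1·31 = 199.0000; (r_i+r_j)·cross = 11·199.0000 = 2189.0000
Σcross = 523.2500 → A = |Σcross|/2 = 261.6250 mm²
Σ(r_i+r_j)·cross = 14008.2500 → first moment M = |Σ|/6 = 2334.7083
R_c = M/A = 2334.7083/261.6250 = 8.9239 mm
θ = 339° = 5.916666 rad
V = θ·R_c·A = 5.916666·8.9239·261.6250 = 13813.690 mm³

Volume = 13813.690 mm³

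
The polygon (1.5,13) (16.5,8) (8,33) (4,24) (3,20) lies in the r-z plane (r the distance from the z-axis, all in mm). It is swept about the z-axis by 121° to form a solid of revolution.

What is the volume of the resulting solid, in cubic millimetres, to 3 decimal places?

Profile (r,z), 5 vertices: (1.5,13) (16.5,8) (8,33) (4,24) (3,20)
edge 0: (1.5,13)→(16.5,8)  cross = 1.5·8 − 16.5·13 = -202.5000; (r_i+r_j)·cross = 18·-202.5000 = -3645.0000
edge 1: (16.5,8)→(8,33)  cross = 16.5·33 − 8·8 = 480.5000; (r_i+r_j)·cross = 24.5·480.5000 = 11772.2500
edge 2: (8,33)→(4,24)  cross = 8·24 − 4·33 = 60.0000; (r_i+r_j)·cross = 12·60.0000 = 720.0000
edge 3: (4,24)→(3,20)  cross = 4·20 − 3·24 = 8.0000; (r_i+r_j)·cross = 7·8.0000 = 56.0000
edge 4: (3,20)→(1.5,13)  cross = 3·13 − 1.5·20 = 9.0000; (r_i+r_j)·cross = 4.5·9.0000 = 40.5000
Σcross = 355.0000 → A = |Σcross|/2 = 177.5000 mm²
Σ(r_i+r_j)·cross = 8943.7500 → first moment M = |Σ|/6 = 1490.6250
R_c = M/A = 1490.6250/177.5000 = 8.3979 mm
θ = 121° = 2.111848 rad
V = θ·R_c·A = 2.111848·8.3979·177.5000 = 3147.974 mm³

Volume = 3147.974 mm³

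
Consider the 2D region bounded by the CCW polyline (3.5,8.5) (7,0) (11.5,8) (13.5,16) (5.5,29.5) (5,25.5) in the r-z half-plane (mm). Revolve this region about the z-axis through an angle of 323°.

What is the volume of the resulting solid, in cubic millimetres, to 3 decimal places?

Profile (r,z), 6 vertices: (3.5,8.5) (7,0) (11.5,8) (13.5,16) (5.5,29.5) (5,25.5)
edge 0: (3.5,8.5)→(7,0)  cross = 3.5·0 − 7·8.5 = -59.5000; (r_i+r_j)·cross = 10.5·-59.5000 = -624.7500
edge 1: (7,0)→(11.5,8)  cross = 7·8 − 11.5·0 = 56.0000; (r_i+r_j)·cross = 18.5·56.0000 = 1036.0000
edge 2: (11.5,8)→(13.5,16)  cross = 11.5·16 − 13.5·8 = 76.0000; (r_i+r_j)·cross = 25·76.0000 = 1900.0000
edge 3: (13.5,16)→(5.5,29.5)  cross = 13.5·29.5 − 5.5·16 = 310.2500; (r_i+r_j)·cross = 19·310.2500 = 5894.7500
edge 4: (5.5,29.5)→(5,25.5)  cross = 5.5·25.5 − 5·29.5 = -7.2500; (r_i+r_j)·cross = 10.5·-7.2500 = -76.1250
edge 5: (5,25.5)→(3.5,8.5)  cross = 5·8.5 − 3.5·25.5 = -46.7500; (r_i+r_j)·cross = 8.5·-46.7500 = -397.3750
Σcross = 328.7500 → A = |Σcross|/2 = 164.3750 mm²
Σ(r_i+r_j)·cross = 7732.5000 → first moment M = |Σ|/6 = 1288.7500
R_c = M/A = 1288.7500/164.3750 = 7.8403 mm
θ = 323° = 5.637413 rad
V = θ·R_c·A = 5.637413·7.8403·164.3750 = 7265.217 mm³

Volume = 7265.217 mm³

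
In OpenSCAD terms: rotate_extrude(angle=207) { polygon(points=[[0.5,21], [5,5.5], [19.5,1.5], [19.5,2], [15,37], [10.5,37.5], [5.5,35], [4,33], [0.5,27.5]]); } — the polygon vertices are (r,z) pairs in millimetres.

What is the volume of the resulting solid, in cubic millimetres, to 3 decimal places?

Volume = 17497.846 mm³

Profile (r,z), 9 vertices: (0.5,21) (5,5.5) (19.5,1.5) (19.5,2) (15,37) (10.5,37.5) (5.5,35) (4,33) (0.5,27.5)
edge 0: (0.5,21)→(5,5.5)  cross = 0.5·5.5 − 5·21 = -102.2500; (r_i+r_j)·cross = 5.5·-102.2500 = -562.3750
edge 1: (5,5.5)→(19.5,1.5)  cross = 5·1.5 − 19.5·5.5 = -99.7500; (r_i+r_j)·cross = 24.5·-99.7500 = -2443.8750
edge 2: (19.5,1.5)→(19.5,2)  cross = 19.5·2 − 19.5·1.5 = 9.7500; (r_i+r_j)·cross = 39·9.7500 = 380.2500
edge 3: (19.5,2)→(15,37)  cross = 19.5·37 − 15·2 = 691.5000; (r_i+r_j)·cross = 34.5·691.5000 = 23856.7500
edge 4: (15,37)→(10.5,37.5)  cross = 15·37.5 − 10.5·37 = 174.0000; (r_i+r_j)·cross = 25.5·174.0000 = 4437.0000
edge 5: (10.5,37.5)→(5.5,35)  cross = 10.5·35 − 5.5·37.5 = 161.2500; (r_i+r_j)·cross = 16·161.2500 = 2580.0000
edge 6: (5.5,35)→(4,33)  cross = 5.5·33 − 4·35 = 41.5000; (r_i+r_j)·cross = 9.5·41.5000 = 394.2500
edge 7: (4,33)→(0.5,27.5)  cross = 4·27.5 − 0.5·33 = 93.5000; (r_i+r_j)·cross = 4.5·93.5000 = 420.7500
edge 8: (0.5,27.5)→(0.5,21)  cross = 0.5·21 − 0.5·27.5 = -3.2500; (r_i+r_j)·cross = 1·-3.2500 = -3.2500
Σcross = 966.2500 → A = |Σcross|/2 = 483.1250 mm²
Σ(r_i+r_j)·cross = 29059.5000 → first moment M = |Σ|/6 = 4843.2500
R_c = M/A = 4843.2500/483.1250 = 10.0248 mm
θ = 207° = 3.612832 rad
V = θ·R_c·A = 3.612832·10.0248·483.1250 = 17497.846 mm³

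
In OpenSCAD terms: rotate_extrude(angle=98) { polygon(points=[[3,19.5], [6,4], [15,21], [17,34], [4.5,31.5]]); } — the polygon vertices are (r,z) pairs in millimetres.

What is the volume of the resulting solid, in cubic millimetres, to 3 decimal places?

Profile (r,z), 5 vertices: (3,19.5) (6,4) (15,21) (17,34) (4.5,31.5)
edge 0: (3,19.5)→(6,4)  cross = 3·4 − 6·19.5 = -105.0000; (r_i+r_j)·cross = 9·-105.0000 = -945.0000
edge 1: (6,4)→(15,21)  cross = 6·21 − 15·4 = 66.0000; (r_i+r_j)·cross = 21·66.0000 = 1386.0000
edge 2: (15,21)→(17,34)  cross = 15·34 − 17·21 = 153.0000; (r_i+r_j)·cross = 32·153.0000 = 4896.0000
edge 3: (17,34)→(4.5,31.5)  cross = 17·31.5 − 4.5·34 = 382.5000; (r_i+r_j)·cross = 21.5·382.5000 = 8223.7500
edge 4: (4.5,31.5)→(3,19.5)  cross = 4.5·19.5 − 3·31.5 = -6.7500; (r_i+r_j)·cross = 7.5·-6.7500 = -50.6250
Σcross = 489.7500 → A = |Σcross|/2 = 244.8750 mm²
Σ(r_i+r_j)·cross = 13510.1250 → first moment M = |Σ|/6 = 2251.6875
R_c = M/A = 2251.6875/244.8750 = 9.1953 mm
θ = 98° = 1.710423 rad
V = θ·R_c·A = 1.710423·9.1953·244.8750 = 3851.337 mm³

Volume = 3851.337 mm³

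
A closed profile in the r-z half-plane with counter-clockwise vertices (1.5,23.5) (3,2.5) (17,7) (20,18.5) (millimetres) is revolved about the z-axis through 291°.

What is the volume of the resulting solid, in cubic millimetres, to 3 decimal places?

Profile (r,z), 4 vertices: (1.5,23.5) (3,2.5) (17,7) (20,18.5)
edge 0: (1.5,23.5)→(3,2.5)  cross = 1.5·2.5 − 3·23.5 = -66.7500; (r_i+r_j)·cross = 4.5·-66.7500 = -300.3750
edge 1: (3,2.5)→(17,7)  cross = 3·7 − 17·2.5 = -21.5000; (r_i+r_j)·cross = 20·-21.5000 = -430.0000
edge 2: (17,7)→(20,18.5)  cross = 17·18.5 − 20·7 = 174.5000; (r_i+r_j)·cross = 37·174.5000 = 6456.5000
edge 3: (20,18.5)→(1.5,23.5)  cross = 20·23.5 − 1.5·18.5 = 442.2500; (r_i+r_j)·cross = 21.5·442.2500 = 9508.3750
Σcross = 528.5000 → A = |Σcross|/2 = 264.2500 mm²
Σ(r_i+r_j)·cross = 15234.5000 → first moment M = |Σ|/6 = 2539.0833
R_c = M/A = 2539.0833/264.2500 = 9.6086 mm
θ = 291° = 5.078908 rad
V = θ·R_c·A = 5.078908·9.6086·264.2500 = 12895.771 mm³

Volume = 12895.771 mm³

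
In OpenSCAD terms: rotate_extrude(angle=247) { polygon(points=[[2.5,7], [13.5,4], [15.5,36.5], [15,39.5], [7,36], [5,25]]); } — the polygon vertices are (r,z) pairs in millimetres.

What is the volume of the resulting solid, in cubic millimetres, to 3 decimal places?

Volume = 13396.588 mm³

Profile (r,z), 6 vertices: (2.5,7) (13.5,4) (15.5,36.5) (15,39.5) (7,36) (5,25)
edge 0: (2.5,7)→(13.5,4)  cross = 2.5·4 − 13.5·7 = -84.5000; (r_i+r_j)·cross = 16·-84.5000 = -1352.0000
edge 1: (13.5,4)→(15.5,36.5)  cross = 13.5·36.5 − 15.5·4 = 430.7500; (r_i+r_j)·cross = 29·430.7500 = 12491.7500
edge 2: (15.5,36.5)→(15,39.5)  cross = 15.5·39.5 − 15·36.5 = 64.7500; (r_i+r_j)·cross = 30.5·64.7500 = 1974.8750
edge 3: (15,39.5)→(7,36)  cross = 15·36 − 7·39.5 = 263.5000; (r_i+r_j)·cross = 22·263.5000 = 5797.0000
edge 4: (7,36)→(5,25)  cross = 7·25 − 5·36 = -5.0000; (r_i+r_j)·cross = 12·-5.0000 = -60.0000
edge 5: (5,25)→(2.5,7)  cross = 5·7 − 2.5·25 = -27.5000; (r_i+r_j)·cross = 7.5·-27.5000 = -206.2500
Σcross = 642.0000 → A = |Σcross|/2 = 321.0000 mm²
Σ(r_i+r_j)·cross = 18645.3750 → first moment M = |Σ|/6 = 3107.5625
R_c = M/A = 3107.5625/321.0000 = 9.6809 mm
θ = 247° = 4.310963 rad
V = θ·R_c·A = 4.310963·9.6809·321.0000 = 13396.588 mm³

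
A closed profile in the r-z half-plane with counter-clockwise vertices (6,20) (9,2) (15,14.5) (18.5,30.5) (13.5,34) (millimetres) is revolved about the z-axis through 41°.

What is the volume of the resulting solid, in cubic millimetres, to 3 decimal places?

Profile (r,z), 5 vertices: (6,20) (9,2) (15,14.5) (18.5,30.5) (13.5,34)
edge 0: (6,20)→(9,2)  cross = 6·2 − 9·20 = -168.0000; (r_i+r_j)·cross = 15·-168.0000 = -2520.0000
edge 1: (9,2)→(15,14.5)  cross = 9·14.5 − 15·2 = 100.5000; (r_i+r_j)·cross = 24·100.5000 = 2412.0000
edge 2: (15,14.5)→(18.5,30.5)  cross = 15·30.5 − 18.5·14.5 = 189.2500; (r_i+r_j)·cross = 33.5·189.2500 = 6339.8750
edge 3: (18.5,30.5)→(13.5,34)  cross = 18.5·34 − 13.5·30.5 = 217.2500; (r_i+r_j)·cross = 32·217.2500 = 6952.0000
edge 4: (13.5,34)→(6,20)  cross = 13.5·20 − 6·34 = 66.0000; (r_i+r_j)·cross = 19.5·66.0000 = 1287.0000
Σcross = 405.0000 → A = |Σcross|/2 = 202.5000 mm²
Σ(r_i+r_j)·cross = 14470.8750 → first moment M = |Σ|/6 = 2411.8125
R_c = M/A = 2411.8125/202.5000 = 11.9102 mm
θ = 41° = 0.715585 rad
V = θ·R_c·A = 0.715585·11.9102·202.5000 = 1725.857 mm³

Volume = 1725.857 mm³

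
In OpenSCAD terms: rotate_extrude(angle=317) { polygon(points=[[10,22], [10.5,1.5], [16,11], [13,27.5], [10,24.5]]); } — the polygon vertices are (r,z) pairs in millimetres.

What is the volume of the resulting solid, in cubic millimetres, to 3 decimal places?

Volume = 6556.473 mm³

Profile (r,z), 5 vertices: (10,22) (10.5,1.5) (16,11) (13,27.5) (10,24.5)
edge 0: (10,22)→(10.5,1.5)  cross = 10·1.5 − 10.5·22 = -216.0000; (r_i+r_j)·cross = 20.5·-216.0000 = -4428.0000
edge 1: (10.5,1.5)→(16,11)  cross = 10.5·11 − 16·1.5 = 91.5000; (r_i+r_j)·cross = 26.5·91.5000 = 2424.7500
edge 2: (16,11)→(13,27.5)  cross = 16·27.5 − 13·11 = 297.0000; (r_i+r_j)·cross = 29·297.0000 = 8613.0000
edge 3: (13,27.5)→(10,24.5)  cross = 13·24.5 − 10·27.5 = 43.5000; (r_i+r_j)·cross = 23·43.5000 = 1000.5000
edge 4: (10,24.5)→(10,22)  cross = 10·22 − 10·24.5 = -25.0000; (r_i+r_j)·cross = 20·-25.0000 = -500.0000
Σcross = 191.0000 → A = |Σcross|/2 = 95.5000 mm²
Σ(r_i+r_j)·cross = 7110.2500 → first moment M = |Σ|/6 = 1185.0417
R_c = M/A = 1185.0417/95.5000 = 12.4088 mm
θ = 317° = 5.532694 rad
V = θ·R_c·A = 5.532694·12.4088·95.5000 = 6556.473 mm³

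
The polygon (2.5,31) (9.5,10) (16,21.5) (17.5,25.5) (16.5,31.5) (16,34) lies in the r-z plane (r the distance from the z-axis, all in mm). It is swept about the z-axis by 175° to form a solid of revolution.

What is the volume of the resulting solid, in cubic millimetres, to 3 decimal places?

Profile (r,z), 6 vertices: (2.5,31) (9.5,10) (16,21.5) (17.5,25.5) (16.5,31.5) (16,34)
edge 0: (2.5,31)→(9.5,10)  cross = 2.5·10 − 9.5·31 = -269.5000; (r_i+r_j)·cross = 12·-269.5000 = -3234.0000
edge 1: (9.5,10)→(16,21.5)  cross = 9.5·21.5 − 16·10 = 44.2500; (r_i+r_j)·cross = 25.5·44.2500 = 1128.3750
edge 2: (16,21.5)→(17.5,25.5)  cross = 16·25.5 − 17.5·21.5 = 31.7500; (r_i+r_j)·cross = 33.5·31.7500 = 1063.6250
edge 3: (17.5,25.5)→(16.5,31.5)  cross = 17.5·31.5 − 16.5·25.5 = 130.5000; (r_i+r_j)·cross = 34·130.5000 = 4437.0000
edge 4: (16.5,31.5)→(16,34)  cross = 16.5·34 − 16·31.5 = 57.0000; (r_i+r_j)·cross = 32.5·57.0000 = 1852.5000
edge 5: (16,34)→(2.5,31)  cross = 16·31 − 2.5·34 = 411.0000; (r_i+r_j)·cross = 18.5·411.0000 = 7603.5000
Σcross = 405.0000 → A = |Σcross|/2 = 202.5000 mm²
Σ(r_i+r_j)·cross = 12851.0000 → first moment M = |Σ|/6 = 2141.8333
R_c = M/A = 2141.8333/202.5000 = 10.5770 mm
θ = 175° = 3.054326 rad
V = θ·R_c·A = 3.054326·10.5770·202.5000 = 6541.858 mm³

Volume = 6541.858 mm³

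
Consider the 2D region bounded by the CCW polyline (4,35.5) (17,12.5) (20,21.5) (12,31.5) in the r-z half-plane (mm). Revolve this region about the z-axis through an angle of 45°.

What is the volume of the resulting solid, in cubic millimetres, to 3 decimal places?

Profile (r,z), 4 vertices: (4,35.5) (17,12.5) (20,21.5) (12,31.5)
edge 0: (4,35.5)→(17,12.5)  cross = 4·12.5 − 17·35.5 = -553.5000; (r_i+r_j)·cross = 21·-553.5000 = -11623.5000
edge 1: (17,12.5)→(20,21.5)  cross = 17·21.5 − 20·12.5 = 115.5000; (r_i+r_j)·cross = 37·115.5000 = 4273.5000
edge 2: (20,21.5)→(12,31.5)  cross = 20·31.5 − 12·21.5 = 372.0000; (r_i+r_j)·cross = 32·372.0000 = 11904.0000
edge 3: (12,31.5)→(4,35.5)  cross = 12·35.5 − 4·31.5 = 300.0000; (r_i+r_j)·cross = 16·300.0000 = 4800.0000
Σcross = 234.0000 → A = |Σcross|/2 = 117.0000 mm²
Σ(r_i+r_j)·cross = 9354.0000 → first moment M = |Σ|/6 = 1559.0000
R_c = M/A = 1559.0000/117.0000 = 13.3248 mm
θ = 45° = 0.785398 rad
V = θ·R_c·A = 0.785398·13.3248·117.0000 = 1224.436 mm³

Volume = 1224.436 mm³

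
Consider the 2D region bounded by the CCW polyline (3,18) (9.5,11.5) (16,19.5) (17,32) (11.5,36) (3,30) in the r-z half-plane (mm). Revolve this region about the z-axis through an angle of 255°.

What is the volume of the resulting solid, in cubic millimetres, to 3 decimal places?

Profile (r,z), 6 vertices: (3,18) (9.5,11.5) (16,19.5) (17,32) (11.5,36) (3,30)
edge 0: (3,18)→(9.5,11.5)  cross = 3·11.5 − 9.5·18 = -136.5000; (r_i+r_j)·cross = 12.5·-136.5000 = -1706.2500
edge 1: (9.5,11.5)→(16,19.5)  cross = 9.5·19.5 − 16·11.5 = 1.2500; (r_i+r_j)·cross = 25.5·1.2500 = 31.8750
edge 2: (16,19.5)→(17,32)  cross = 16·32 − 17·19.5 = 180.5000; (r_i+r_j)·cross = 33·180.5000 = 5956.5000
edge 3: (17,32)→(11.5,36)  cross = 17·36 − 11.5·32 = 244.0000; (r_i+r_j)·cross = 28.5·244.0000 = 6954.0000
edge 4: (11.5,36)→(3,30)  cross = 11.5·30 − 3·36 = 237.0000; (r_i+r_j)·cross = 14.5·237.0000 = 3436.5000
edge 5: (3,30)→(3,18)  cross = 3·18 − 3·30 = -36.0000; (r_i+r_j)·cross = 6·-36.0000 = -216.0000
Σcross = 490.2500 → A = |Σcross|/2 = 245.1250 mm²
Σ(r_i+r_j)·cross = 14456.6250 → first moment M = |Σ|/6 = 2409.4375
R_c = M/A = 2409.4375/245.1250 = 9.8294 mm
θ = 255° = 4.450590 rad
V = θ·R_c·A = 4.450590·9.8294·245.1250 = 10723.417 mm³

Volume = 10723.417 mm³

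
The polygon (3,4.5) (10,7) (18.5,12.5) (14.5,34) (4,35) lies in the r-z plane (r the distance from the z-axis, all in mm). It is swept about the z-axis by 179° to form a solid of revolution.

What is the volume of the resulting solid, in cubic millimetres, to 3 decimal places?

Volume = 10725.821 mm³

Profile (r,z), 5 vertices: (3,4.5) (10,7) (18.5,12.5) (14.5,34) (4,35)
edge 0: (3,4.5)→(10,7)  cross = 3·7 − 10·4.5 = -24.0000; (r_i+r_j)·cross = 13·-24.0000 = -312.0000
edge 1: (10,7)→(18.5,12.5)  cross = 10·12.5 − 18.5·7 = -4.5000; (r_i+r_j)·cross = 28.5·-4.5000 = -128.2500
edge 2: (18.5,12.5)→(14.5,34)  cross = 18.5·34 − 14.5·12.5 = 447.7500; (r_i+r_j)·cross = 33·447.7500 = 14775.7500
edge 3: (14.5,34)→(4,35)  cross = 14.5·35 − 4·34 = 371.5000; (r_i+r_j)·cross = 18.5·371.5000 = 6872.7500
edge 4: (4,35)→(3,4.5)  cross = 4·4.5 − 3·35 = -87.0000; (r_i+r_j)·cross = 7·-87.0000 = -609.0000
Σcross = 703.7500 → A = |Σcross|/2 = 351.8750 mm²
Σ(r_i+r_j)·cross = 20599.2500 → first moment M = |Σ|/6 = 3433.2083
R_c = M/A = 3433.2083/351.8750 = 9.7569 mm
θ = 179° = 3.124139 rad
V = θ·R_c·A = 3.124139·9.7569·351.8750 = 10725.821 mm³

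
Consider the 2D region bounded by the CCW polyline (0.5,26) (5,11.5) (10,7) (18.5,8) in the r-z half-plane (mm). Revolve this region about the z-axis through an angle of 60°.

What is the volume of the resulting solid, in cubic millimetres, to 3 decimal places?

Profile (r,z), 4 vertices: (0.5,26) (5,11.5) (10,7) (18.5,8)
edge 0: (0.5,26)→(5,11.5)  cross = 0.5·11.5 − 5·26 = -124.2500; (r_i+r_j)·cross = 5.5·-124.2500 = -683.3750
edge 1: (5,11.5)→(10,7)  cross = 5·7 − 10·11.5 = -80.0000; (r_i+r_j)·cross = 15·-80.0000 = -1200.0000
edge 2: (10,7)→(18.5,8)  cross = 10·8 − 18.5·7 = -49.5000; (r_i+r_j)·cross = 28.5·-49.5000 = -1410.7500
edge 3: (18.5,8)→(0.5,26)  cross = 18.5·26 − 0.5·8 = 477.0000; (r_i+r_j)·cross = 19·477.0000 = 9063.0000
Σcross = 223.2500 → A = |Σcross|/2 = 111.6250 mm²
Σ(r_i+r_j)·cross = 5768.8750 → first moment M = |Σ|/6 = 961.4792
R_c = M/A = 961.4792/111.6250 = 8.6135 mm
θ = 60° = 1.047198 rad
V = θ·R_c·A = 1.047198·8.6135·111.6250 = 1006.859 mm³

Volume = 1006.859 mm³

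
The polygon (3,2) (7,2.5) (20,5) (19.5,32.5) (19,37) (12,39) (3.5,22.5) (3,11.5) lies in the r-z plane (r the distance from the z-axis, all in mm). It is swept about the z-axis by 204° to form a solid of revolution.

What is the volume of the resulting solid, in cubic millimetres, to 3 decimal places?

Volume = 21532.472 mm³

Profile (r,z), 8 vertices: (3,2) (7,2.5) (20,5) (19.5,32.5) (19,37) (12,39) (3.5,22.5) (3,11.5)
edge 0: (3,2)→(7,2.5)  cross = 3·2.5 − 7·2 = -6.5000; (r_i+r_j)·cross = 10·-6.5000 = -65.0000
edge 1: (7,2.5)→(20,5)  cross = 7·5 − 20·2.5 = -15.0000; (r_i+r_j)·cross = 27·-15.0000 = -405.0000
edge 2: (20,5)→(19.5,32.5)  cross = 20·32.5 − 19.5·5 = 552.5000; (r_i+r_j)·cross = 39.5·552.5000 = 21823.7500
edge 3: (19.5,32.5)→(19,37)  cross = 19.5·37 − 19·32.5 = 104.0000; (r_i+r_j)·cross = 38.5·104.0000 = 4004.0000
edge 4: (19,37)→(12,39)  cross = 19·39 − 12·37 = 297.0000; (r_i+r_j)·cross = 31·297.0000 = 9207.0000
edge 5: (12,39)→(3.5,22.5)  cross = 12·22.5 − 3.5·39 = 133.5000; (r_i+r_j)·cross = 15.5·133.5000 = 2069.2500
edge 6: (3.5,22.5)→(3,11.5)  cross = 3.5·11.5 − 3·22.5 = -27.2500; (r_i+r_j)·cross = 6.5·-27.2500 = -177.1250
edge 7: (3,11.5)→(3,2)  cross = 3·2 − 3·11.5 = -28.5000; (r_i+r_j)·cross = 6·-28.5000 = -171.0000
Σcross = 1009.7500 → A = |Σcross|/2 = 504.8750 mm²
Σ(r_i+r_j)·cross = 36285.8750 → first moment M = |Σ|/6 = 6047.6458
R_c = M/A = 6047.6458/504.8750 = 11.9785 mm
θ = 204° = 3.560472 rad
V = θ·R_c·A = 3.560472·11.9785·504.8750 = 21532.472 mm³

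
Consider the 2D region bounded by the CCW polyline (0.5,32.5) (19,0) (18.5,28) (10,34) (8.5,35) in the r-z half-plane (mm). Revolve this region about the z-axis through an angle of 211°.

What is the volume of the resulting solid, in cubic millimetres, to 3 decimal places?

Profile (r,z), 5 vertices: (0.5,32.5) (19,0) (18.5,28) (10,34) (8.5,35)
edge 0: (0.5,32.5)→(19,0)  cross = 0.5·0 − 19·32.5 = -617.5000; (r_i+r_j)·cross = 19.5·-617.5000 = -12041.2500
edge 1: (19,0)→(18.5,28)  cross = 19·28 − 18.5·0 = 532.0000; (r_i+r_j)·cross = 37.5·532.0000 = 19950.0000
edge 2: (18.5,28)→(10,34)  cross = 18.5·34 − 10·28 = 349.0000; (r_i+r_j)·cross = 28.5·349.0000 = 9946.5000
edge 3: (10,34)→(8.5,35)  cross = 10·35 − 8.5·34 = 61.0000; (r_i+r_j)·cross = 18.5·61.0000 = 1128.5000
edge 4: (8.5,35)→(0.5,32.5)  cross = 8.5·32.5 − 0.5·35 = 258.7500; (r_i+r_j)·cross = 9·258.7500 = 2328.7500
Σcross = 583.2500 → A = |Σcross|/2 = 291.6250 mm²
Σ(r_i+r_j)·cross = 21312.5000 → first moment M = |Σ|/6 = 3552.0833
R_c = M/A = 3552.0833/291.6250 = 12.1803 mm
θ = 211° = 3.682645 rad
V = θ·R_c·A = 3.682645·12.1803·291.6250 = 13081.061 mm³

Volume = 13081.061 mm³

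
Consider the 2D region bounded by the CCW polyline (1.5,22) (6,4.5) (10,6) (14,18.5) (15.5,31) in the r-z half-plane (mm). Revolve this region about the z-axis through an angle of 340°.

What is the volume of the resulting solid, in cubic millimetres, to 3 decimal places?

Profile (r,z), 5 vertices: (1.5,22) (6,4.5) (10,6) (14,18.5) (15.5,31)
edge 0: (1.5,22)→(6,4.5)  cross = 1.5·4.5 − 6·22 = -125.2500; (r_i+r_j)·cross = 7.5·-125.2500 = -939.3750
edge 1: (6,4.5)→(10,6)  cross = 6·6 − 10·4.5 = -9.0000; (r_i+r_j)·cross = 16·-9.0000 = -144.0000
edge 2: (10,6)→(14,18.5)  cross = 10·18.5 − 14·6 = 101.0000; (r_i+r_j)·cross = 24·101.0000 = 2424.0000
edge 3: (14,18.5)→(15.5,31)  cross = 14·31 − 15.5·18.5 = 147.2500; (r_i+r_j)·cross = 29.5·147.2500 = 4343.8750
edge 4: (15.5,31)→(1.5,22)  cross = 15.5·22 − 1.5·31 = 294.5000; (r_i+r_j)·cross = 17·294.5000 = 5006.5000
Σcross = 408.5000 → A = |Σcross|/2 = 204.2500 mm²
Σ(r_i+r_j)·cross = 10691.0000 → first moment M = |Σ|/6 = 1781.8333
R_c = M/A = 1781.8333/204.2500 = 8.7238 mm
θ = 340° = 5.934119 rad
V = θ·R_c·A = 5.934119·8.7238·204.2500 = 10573.612 mm³

Volume = 10573.612 mm³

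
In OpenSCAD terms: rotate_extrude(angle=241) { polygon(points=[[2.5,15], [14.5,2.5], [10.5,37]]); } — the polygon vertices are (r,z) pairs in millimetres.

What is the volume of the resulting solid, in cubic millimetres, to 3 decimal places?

Volume = 7017.416 mm³

Profile (r,z), 3 vertices: (2.5,15) (14.5,2.5) (10.5,37)
edge 0: (2.5,15)→(14.5,2.5)  cross = 2.5·2.5 − 14.5·15 = -211.2500; (r_i+r_j)·cross = 17·-211.2500 = -3591.2500
edge 1: (14.5,2.5)→(10.5,37)  cross = 14.5·37 − 10.5·2.5 = 510.2500; (r_i+r_j)·cross = 25·510.2500 = 12756.2500
edge 2: (10.5,37)→(2.5,15)  cross = 10.5·15 − 2.5·37 = 65.0000; (r_i+r_j)·cross = 13·65.0000 = 845.0000
Σcross = 364.0000 → A = |Σcross|/2 = 182.0000 mm²
Σ(r_i+r_j)·cross = 10010.0000 → first moment M = |Σ|/6 = 1668.3333
R_c = M/A = 1668.3333/182.0000 = 9.1667 mm
θ = 241° = 4.206243 rad
V = θ·R_c·A = 4.206243·9.1667·182.0000 = 7017.416 mm³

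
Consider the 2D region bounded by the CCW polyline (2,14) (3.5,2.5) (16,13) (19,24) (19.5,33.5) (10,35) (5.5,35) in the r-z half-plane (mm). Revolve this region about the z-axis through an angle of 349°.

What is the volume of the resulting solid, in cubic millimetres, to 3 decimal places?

Profile (r,z), 7 vertices: (2,14) (3.5,2.5) (16,13) (19,24) (19.5,33.5) (10,35) (5.5,35)
edge 0: (2,14)→(3.5,2.5)  cross = 2·2.5 − 3.5·14 = -44.0000; (r_i+r_j)·cross = 5.5·-44.0000 = -242.0000
edge 1: (3.5,2.5)→(16,13)  cross = 3.5·13 − 16·2.5 = 5.5000; (r_i+r_j)·cross = 19.5·5.5000 = 107.2500
edge 2: (16,13)→(19,24)  cross = 16·24 − 19·13 = 137.0000; (r_i+r_j)·cross = 35·137.0000 = 4795.0000
edge 3: (19,24)→(19.5,33.5)  cross = 19·33.5 − 19.5·24 = 168.5000; (r_i+r_j)·cross = 38.5·168.5000 = 6487.2500
edge 4: (19.5,33.5)→(10,35)  cross = 19.5·35 − 10·33.5 = 347.5000; (r_i+r_j)·cross = 29.5·347.5000 = 10251.2500
edge 5: (10,35)→(5.5,35)  cross = 10·35 − 5.5·35 = 157.5000; (r_i+r_j)·cross = 15.5·157.5000 = 2441.2500
edge 6: (5.5,35)→(2,14)  cross = 5.5·14 − 2·35 = 7.0000; (r_i+r_j)·cross = 7.5·7.0000 = 52.5000
Σcross = 779.0000 → A = |Σcross|/2 = 389.5000 mm²
Σ(r_i+r_j)·cross = 23892.5000 → first moment M = |Σ|/6 = 3982.0833
R_c = M/A = 3982.0833/389.5000 = 10.2236 mm
θ = 349° = 6.091199 rad
V = θ·R_c·A = 6.091199·10.2236·389.5000 = 24255.662 mm³

Volume = 24255.662 mm³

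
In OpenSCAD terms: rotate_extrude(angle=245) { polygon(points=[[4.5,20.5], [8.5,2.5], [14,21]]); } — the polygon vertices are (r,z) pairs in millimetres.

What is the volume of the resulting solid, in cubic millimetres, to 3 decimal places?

Profile (r,z), 3 vertices: (4.5,20.5) (8.5,2.5) (14,21)
edge 0: (4.5,20.5)→(8.5,2.5)  cross = 4.5·2.5 − 8.5·20.5 = -163.0000; (r_i+r_j)·cross = 13·-163.0000 = -2119.0000
edge 1: (8.5,2.5)→(14,21)  cross = 8.5·21 − 14·2.5 = 143.5000; (r_i+r_j)·cross = 22.5·143.5000 = 3228.7500
edge 2: (14,21)→(4.5,20.5)  cross = 14·20.5 − 4.5·21 = 192.5000; (r_i+r_j)·cross = 18.5·192.5000 = 3561.2500
Σcross = 173.0000 → A = |Σcross|/2 = 86.5000 mm²
Σ(r_i+r_j)·cross = 4671.0000 → first moment M = |Σ|/6 = 778.5000
R_c = M/A = 778.5000/86.5000 = 9.0000 mm
θ = 245° = 4.276057 rad
V = θ·R_c·A = 4.276057·9.0000·86.5000 = 3328.910 mm³

Volume = 3328.910 mm³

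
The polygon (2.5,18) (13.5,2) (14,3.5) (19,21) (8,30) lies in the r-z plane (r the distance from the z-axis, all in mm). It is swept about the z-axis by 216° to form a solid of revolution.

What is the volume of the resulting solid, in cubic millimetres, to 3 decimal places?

Profile (r,z), 5 vertices: (2.5,18) (13.5,2) (14,3.5) (19,21) (8,30)
edge 0: (2.5,18)→(13.5,2)  cross = 2.5·2 − 13.5·18 = -238.0000; (r_i+r_j)·cross = 16·-238.0000 = -3808.0000
edge 1: (13.5,2)→(14,3.5)  cross = 13.5·3.5 − 14·2 = 19.2500; (r_i+r_j)·cross = 27.5·19.2500 = 529.3750
edge 2: (14,3.5)→(19,21)  cross = 14·21 − 19·3.5 = 227.5000; (r_i+r_j)·cross = 33·227.5000 = 7507.5000
edge 3: (19,21)→(8,30)  cross = 19·30 − 8·21 = 402.0000; (r_i+r_j)·cross = 27·402.0000 = 10854.0000
edge 4: (8,30)→(2.5,18)  cross = 8·18 − 2.5·30 = 69.0000; (r_i+r_j)·cross = 10.5·69.0000 = 724.5000
Σcross = 479.7500 → A = |Σcross|/2 = 239.8750 mm²
Σ(r_i+r_j)·cross = 15807.3750 → first moment M = |Σ|/6 = 2634.5625
R_c = M/A = 2634.5625/239.8750 = 10.9831 mm
θ = 216° = 3.769911 rad
V = θ·R_c·A = 3.769911·10.9831·239.8750 = 9932.067 mm³

Volume = 9932.067 mm³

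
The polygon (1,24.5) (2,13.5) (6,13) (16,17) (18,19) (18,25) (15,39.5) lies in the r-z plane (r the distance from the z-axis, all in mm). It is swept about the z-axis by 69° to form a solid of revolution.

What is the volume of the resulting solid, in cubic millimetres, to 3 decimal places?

Profile (r,z), 7 vertices: (1,24.5) (2,13.5) (6,13) (16,17) (18,19) (18,25) (15,39.5)
edge 0: (1,24.5)→(2,13.5)  cross = 1·13.5 − 2·24.5 = -35.5000; (r_i+r_j)·cross = 3·-35.5000 = -106.5000
edge 1: (2,13.5)→(6,13)  cross = 2·13 − 6·13.5 = -55.0000; (r_i+r_j)·cross = 8·-55.0000 = -440.0000
edge 2: (6,13)→(16,17)  cross = 6·17 − 16·13 = -106.0000; (r_i+r_j)·cross = 22·-106.0000 = -2332.0000
edge 3: (16,17)→(18,19)  cross = 16·19 − 18·17 = -2.0000; (r_i+r_j)·cross = 34·-2.0000 = -68.0000
edge 4: (18,19)→(18,25)  cross = 18·25 − 18·19 = 108.0000; (r_i+r_j)·cross = 36·108.0000 = 3888.0000
edge 5: (18,25)→(15,39.5)  cross = 18·39.5 − 15·25 = 336.0000; (r_i+r_j)·cross = 33·336.0000 = 11088.0000
edge 6: (15,39.5)→(1,24.5)  cross = 15·24.5 − 1·39.5 = 328.0000; (r_i+r_j)·cross = 16·328.0000 = 5248.0000
Σcross = 573.5000 → A = |Σcross|/2 = 286.7500 mm²
Σ(r_i+r_j)·cross = 17277.5000 → first moment M = |Σ|/6 = 2879.5833
R_c = M/A = 2879.5833/286.7500 = 10.0421 mm
θ = 69° = 1.204277 rad
V = θ·R_c·A = 1.204277·10.0421·286.7500 = 3467.817 mm³

Volume = 3467.817 mm³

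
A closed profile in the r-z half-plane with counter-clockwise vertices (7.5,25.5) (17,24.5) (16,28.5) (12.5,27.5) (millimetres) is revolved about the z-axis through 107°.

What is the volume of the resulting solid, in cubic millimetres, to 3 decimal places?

Volume = 488.819 mm³

Profile (r,z), 4 vertices: (7.5,25.5) (17,24.5) (16,28.5) (12.5,27.5)
edge 0: (7.5,25.5)→(17,24.5)  cross = 7.5·24.5 − 17·25.5 = -249.7500; (r_i+r_j)·cross = 24.5·-249.7500 = -6118.8750
edge 1: (17,24.5)→(16,28.5)  cross = 17·28.5 − 16·24.5 = 92.5000; (r_i+r_j)·cross = 33·92.5000 = 3052.5000
edge 2: (16,28.5)→(12.5,27.5)  cross = 16·27.5 − 12.5·28.5 = 83.7500; (r_i+r_j)·cross = 28.5·83.7500 = 2386.8750
edge 3: (12.5,27.5)→(7.5,25.5)  cross = 12.5·25.5 − 7.5·27.5 = 112.5000; (r_i+r_j)·cross = 20·112.5000 = 2250.0000
Σcross = 39.0000 → A = |Σcross|/2 = 19.5000 mm²
Σ(r_i+r_j)·cross = 1570.5000 → first moment M = |Σ|/6 = 261.7500
R_c = M/A = 261.7500/19.5000 = 13.4231 mm
θ = 107° = 1.867502 rad
V = θ·R_c·A = 1.867502·13.4231·19.5000 = 488.819 mm³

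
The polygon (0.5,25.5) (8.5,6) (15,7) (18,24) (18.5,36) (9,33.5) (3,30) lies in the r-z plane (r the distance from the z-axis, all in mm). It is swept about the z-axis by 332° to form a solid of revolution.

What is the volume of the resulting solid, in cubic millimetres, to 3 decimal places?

Volume = 22125.185 mm³

Profile (r,z), 7 vertices: (0.5,25.5) (8.5,6) (15,7) (18,24) (18.5,36) (9,33.5) (3,30)
edge 0: (0.5,25.5)→(8.5,6)  cross = 0.5·6 − 8.5·25.5 = -213.7500; (r_i+r_j)·cross = 9·-213.7500 = -1923.7500
edge 1: (8.5,6)→(15,7)  cross = 8.5·7 − 15·6 = -30.5000; (r_i+r_j)·cross = 23.5·-30.5000 = -716.7500
edge 2: (15,7)→(18,24)  cross = 15·24 − 18·7 = 234.0000; (r_i+r_j)·cross = 33·234.0000 = 7722.0000
edge 3: (18,24)→(18.5,36)  cross = 18·36 − 18.5·24 = 204.0000; (r_i+r_j)·cross = 36.5·204.0000 = 7446.0000
edge 4: (18.5,36)→(9,33.5)  cross = 18.5·33.5 − 9·36 = 295.7500; (r_i+r_j)·cross = 27.5·295.7500 = 8133.1250
edge 5: (9,33.5)→(3,30)  cross = 9·30 − 3·33.5 = 169.5000; (r_i+r_j)·cross = 12·169.5000 = 2034.0000
edge 6: (3,30)→(0.5,25.5)  cross = 3·25.5 − 0.5·30 = 61.5000; (r_i+r_j)·cross = 3.5·61.5000 = 215.2500
Σcross = 720.5000 → A = |Σcross|/2 = 360.2500 mm²
Σ(r_i+r_j)·cross = 22909.8750 → first moment M = |Σ|/6 = 3818.3125
R_c = M/A = 3818.3125/360.2500 = 10.5991 mm
θ = 332° = 5.794493 rad
V = θ·R_c·A = 5.794493·10.5991·360.2500 = 22125.185 mm³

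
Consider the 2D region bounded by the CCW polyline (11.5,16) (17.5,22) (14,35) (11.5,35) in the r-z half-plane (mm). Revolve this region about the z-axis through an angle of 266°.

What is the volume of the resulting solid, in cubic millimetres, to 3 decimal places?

Volume = 4653.795 mm³

Profile (r,z), 4 vertices: (11.5,16) (17.5,22) (14,35) (11.5,35)
edge 0: (11.5,16)→(17.5,22)  cross = 11.5·22 − 17.5·16 = -27.0000; (r_i+r_j)·cross = 29·-27.0000 = -783.0000
edge 1: (17.5,22)→(14,35)  cross = 17.5·35 − 14·22 = 304.5000; (r_i+r_j)·cross = 31.5·304.5000 = 9591.7500
edge 2: (14,35)→(11.5,35)  cross = 14·35 − 11.5·35 = 87.5000; (r_i+r_j)·cross = 25.5·87.5000 = 2231.2500
edge 3: (11.5,35)→(11.5,16)  cross = 11.5·16 − 11.5·35 = -218.5000; (r_i+r_j)·cross = 23·-218.5000 = -5025.5000
Σcross = 146.5000 → A = |Σcross|/2 = 73.2500 mm²
Σ(r_i+r_j)·cross = 6014.5000 → first moment M = |Σ|/6 = 1002.4167
R_c = M/A = 1002.4167/73.2500 = 13.6849 mm
θ = 266° = 4.642576 rad
V = θ·R_c·A = 4.642576·13.6849·73.2500 = 4653.795 mm³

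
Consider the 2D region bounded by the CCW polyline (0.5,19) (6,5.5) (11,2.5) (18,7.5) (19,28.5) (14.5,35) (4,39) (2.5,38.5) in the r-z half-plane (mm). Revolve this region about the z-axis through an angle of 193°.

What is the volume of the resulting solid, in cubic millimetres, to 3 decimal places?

Profile (r,z), 8 vertices: (0.5,19) (6,5.5) (11,2.5) (18,7.5) (19,28.5) (14.5,35) (4,39) (2.5,38.5)
edge 0: (0.5,19)→(6,5.5)  cross = 0.5·5.5 − 6·19 = -111.2500; (r_i+r_j)·cross = 6.5·-111.2500 = -723.1250
edge 1: (6,5.5)→(11,2.5)  cross = 6·2.5 − 11·5.5 = -45.5000; (r_i+r_j)·cross = 17·-45.5000 = -773.5000
edge 2: (11,2.5)→(18,7.5)  cross = 11·7.5 − 18·2.5 = 37.5000; (r_i+r_j)·cross = 29·37.5000 = 1087.5000
edge 3: (18,7.5)→(19,28.5)  cross = 18·28.5 − 19·7.5 = 370.5000; (r_i+r_j)·cross = 37·370.5000 = 13708.5000
edge 4: (19,28.5)→(14.5,35)  cross = 19·35 − 14.5·28.5 = 251.7500; (r_i+r_j)·cross = 33.5·251.7500 = 8433.6250
edge 5: (14.5,35)→(4,39)  cross = 14.5·39 − 4·35 = 425.5000; (r_i+r_j)·cross = 18.5·425.5000 = 7871.7500
edge 6: (4,39)→(2.5,38.5)  cross = 4·38.5 − 2.5·39 = 56.5000; (r_i+r_j)·cross = 6.5·56.5000 = 367.2500
edge 7: (2.5,38.5)→(0.5,19)  cross = 2.5·19 − 0.5·38.5 = 28.2500; (r_i+r_j)·cross = 3·28.2500 = 84.7500
Σcross = 1013.2500 → A = |Σcross|/2 = 506.6250 mm²
Σ(r_i+r_j)·cross = 30056.7500 → first moment M = |Σ|/6 = 5009.4583
R_c = M/A = 5009.4583/506.6250 = 9.8879 mm
θ = 193° = 3.368485 rad
V = θ·R_c·A = 3.368485·9.8879·506.6250 = 16874.288 mm³

Volume = 16874.288 mm³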